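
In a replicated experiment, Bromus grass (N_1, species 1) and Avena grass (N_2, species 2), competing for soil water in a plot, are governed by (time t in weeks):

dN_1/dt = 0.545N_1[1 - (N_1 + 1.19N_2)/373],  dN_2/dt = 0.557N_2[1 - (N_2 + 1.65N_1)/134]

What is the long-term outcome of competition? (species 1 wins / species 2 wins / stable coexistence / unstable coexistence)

species 1 excludes species 2

Compare the nullcline intercepts: K1/α12 = 373/1.19 = 313 > K2 = 134; K2/α21 = 134/1.65 = 81.2 < K1 = 373.
Since the inequalities point opposite ways, species 1 can invade but species 2 cannot.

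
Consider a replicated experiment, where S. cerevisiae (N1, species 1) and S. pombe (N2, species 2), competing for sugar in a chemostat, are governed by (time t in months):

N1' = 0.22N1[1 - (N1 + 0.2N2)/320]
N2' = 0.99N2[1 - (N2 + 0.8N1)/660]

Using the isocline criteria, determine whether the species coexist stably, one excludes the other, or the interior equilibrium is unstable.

stable coexistence

Compare the nullcline intercepts: K1/α12 = 320/0.2 = 1600 > K2 = 660; K2/α21 = 660/0.8 = 825 > K1 = 320.
Since both inequalities hold, each species can invade when rare, so the interior equilibrium is stable.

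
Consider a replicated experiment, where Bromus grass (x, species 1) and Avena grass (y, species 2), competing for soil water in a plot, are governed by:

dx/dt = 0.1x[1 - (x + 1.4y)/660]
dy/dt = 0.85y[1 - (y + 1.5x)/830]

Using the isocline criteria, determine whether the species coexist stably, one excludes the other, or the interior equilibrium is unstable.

Compare the nullcline intercepts: K1/α12 = 660/1.4 = 471 < K2 = 830; K2/α21 = 830/1.5 = 553 < K1 = 660.
Since both are reversed, neither can invade when rare; the interior point is a saddle.

unstable coexistence (outcome depends on initial conditions)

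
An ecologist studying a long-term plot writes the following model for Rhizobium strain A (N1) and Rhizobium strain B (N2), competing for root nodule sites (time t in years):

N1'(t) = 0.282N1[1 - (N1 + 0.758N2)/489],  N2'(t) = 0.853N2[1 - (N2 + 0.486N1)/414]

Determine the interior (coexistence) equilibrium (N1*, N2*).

Setting both brackets to zero gives the nullclines N1 + 0.758N2 = 489 and 0.486N1 + N2 = 414.
Substituting N2 = 414 - 0.486N1 into the first: N1(1 - 0.758·0.486) = 489 - 0.758·414.
So N1* = 175/0.632 = 277, and then N2* = 414 - 0.486·277 = 279.

N1* ≈ 277, N2* ≈ 279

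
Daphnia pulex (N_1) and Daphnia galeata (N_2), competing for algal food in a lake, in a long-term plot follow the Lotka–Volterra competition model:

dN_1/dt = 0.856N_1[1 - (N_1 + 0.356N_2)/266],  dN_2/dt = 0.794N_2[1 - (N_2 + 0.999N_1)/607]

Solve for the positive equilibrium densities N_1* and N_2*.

Setting both brackets to zero gives the nullclines N_1 + 0.356N_2 = 266 and 0.999N_1 + N_2 = 607.
Substituting N_2 = 607 - 0.999N_1 into the first: N_1(1 - 0.356·0.999) = 266 - 0.356·607.
So N_1* = 49.9/0.644 = 77.5, and then N_2* = 607 - 0.999·77.5 = 530.

N_1* ≈ 77.5, N_2* ≈ 530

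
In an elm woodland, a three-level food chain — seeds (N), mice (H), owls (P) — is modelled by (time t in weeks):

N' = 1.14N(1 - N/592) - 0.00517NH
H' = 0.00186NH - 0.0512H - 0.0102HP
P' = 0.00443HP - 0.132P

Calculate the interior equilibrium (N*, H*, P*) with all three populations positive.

N* ≈ 512, H* ≈ 29.8, P* ≈ 88.3

From dP/dt = 0: 0.00443H* = 0.132, so H* = 29.8.
From dN/dt = 0: 1.14(1 - N*/592) = 0.00517·29.8, giving N* = 592·(1 - 0.135) = 512.
From dH/dt = 0: 0.00186·512 - 0.0512 = 0.0102P*, so P* = 0.901/0.0102 = 88.3.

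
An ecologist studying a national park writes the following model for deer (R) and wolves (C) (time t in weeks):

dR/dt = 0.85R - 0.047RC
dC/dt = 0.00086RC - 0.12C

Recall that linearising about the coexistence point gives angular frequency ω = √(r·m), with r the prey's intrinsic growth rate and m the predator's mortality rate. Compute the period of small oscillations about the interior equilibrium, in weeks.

Here r = 0.85 and m = 0.12, so r·m = 0.102.
ω = √0.102 = 0.319 per week, hence T = 2π/ω ≈ 19.7 weeks.

T ≈ 19.7 weeks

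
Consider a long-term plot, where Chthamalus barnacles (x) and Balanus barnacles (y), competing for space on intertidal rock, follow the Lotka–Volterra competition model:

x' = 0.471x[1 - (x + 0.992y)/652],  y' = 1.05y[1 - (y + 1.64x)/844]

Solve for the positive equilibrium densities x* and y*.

x* ≈ 296, y* ≈ 359

Setting both brackets to zero gives the nullclines x + 0.992y = 652 and 1.64x + y = 844.
Substituting y = 844 - 1.64x into the first: x(1 - 0.992·1.64) = 652 - 0.992·844.
So x* = -185/-0.627 = 296, and then y* = 844 - 1.64·296 = 359.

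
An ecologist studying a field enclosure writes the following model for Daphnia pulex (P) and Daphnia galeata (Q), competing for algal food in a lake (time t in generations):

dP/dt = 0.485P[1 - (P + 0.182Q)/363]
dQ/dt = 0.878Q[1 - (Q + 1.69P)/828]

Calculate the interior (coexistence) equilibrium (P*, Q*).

P* ≈ 307, Q* ≈ 310

Setting both brackets to zero gives the nullclines P + 0.182Q = 363 and 1.69P + Q = 828.
Substituting Q = 828 - 1.69P into the first: P(1 - 0.182·1.69) = 363 - 0.182·828.
So P* = 212/0.692 = 307, and then Q* = 828 - 1.69·307 = 310.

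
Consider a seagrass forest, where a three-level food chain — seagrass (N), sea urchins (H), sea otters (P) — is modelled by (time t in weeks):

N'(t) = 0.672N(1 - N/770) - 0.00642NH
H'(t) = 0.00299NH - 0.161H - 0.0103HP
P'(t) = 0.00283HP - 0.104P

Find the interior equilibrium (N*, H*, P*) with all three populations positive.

N* ≈ 500, H* ≈ 36.7, P* ≈ 129

From dP/dt = 0: 0.00283H* = 0.104, so H* = 36.7.
From dN/dt = 0: 0.672(1 - N*/770) = 0.00642·36.7, giving N* = 770·(1 - 0.351) = 500.
From dH/dt = 0: 0.00299·500 - 0.161 = 0.0103P*, so P* = 1.33/0.0103 = 129.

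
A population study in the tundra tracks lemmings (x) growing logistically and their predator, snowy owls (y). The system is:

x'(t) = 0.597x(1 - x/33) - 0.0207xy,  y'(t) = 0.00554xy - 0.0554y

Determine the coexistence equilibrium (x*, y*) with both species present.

x* ≈ 10, y* ≈ 20.1

From dy/dt = 0 with y > 0: 0.00554x* = 0.0554, so x* = 10.
Substitute into dx/dt = 0: 0.597(1 - 10/33) = 0.0207y*.
The bracket is 0.697, giving y* = 0.416/0.0207 = 20.1.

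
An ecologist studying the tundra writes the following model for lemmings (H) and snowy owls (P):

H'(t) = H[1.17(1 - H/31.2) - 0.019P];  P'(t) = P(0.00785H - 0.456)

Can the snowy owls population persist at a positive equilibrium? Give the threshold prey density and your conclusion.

Threshold H = 58.1; K < 58.1, so no, the predator goes extinct.

The predator equation gives dP/dt > 0 only when H > 0.456/0.00785 = 58.1.
Without the predator, H → K = 31.2. Since 31.2 < 58.1, the predator cannot invade.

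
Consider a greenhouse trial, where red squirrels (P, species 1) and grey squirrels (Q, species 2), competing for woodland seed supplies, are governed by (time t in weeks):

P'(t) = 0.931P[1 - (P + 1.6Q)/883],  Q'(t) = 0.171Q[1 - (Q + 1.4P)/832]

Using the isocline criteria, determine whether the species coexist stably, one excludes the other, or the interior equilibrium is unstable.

Compare the nullcline intercepts: K1/α12 = 883/1.6 = 552 < K2 = 832; K2/α21 = 832/1.4 = 594 < K1 = 883.
Since both are reversed, neither can invade when rare; the interior point is a saddle.

unstable coexistence (outcome depends on initial conditions)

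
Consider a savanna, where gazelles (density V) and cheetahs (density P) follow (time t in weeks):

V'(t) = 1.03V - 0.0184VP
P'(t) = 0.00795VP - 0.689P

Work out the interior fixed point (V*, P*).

V* ≈ 86.7, P* ≈ 56

Set dP/dt = 0 with P > 0: 0.00795V - 0.689 = 0, so V* = 0.689/0.00795 = 86.7.
Set dV/dt = 0 with V > 0: 1.03 - 0.0184P = 0, so P* = 1.03/0.0184 = 56.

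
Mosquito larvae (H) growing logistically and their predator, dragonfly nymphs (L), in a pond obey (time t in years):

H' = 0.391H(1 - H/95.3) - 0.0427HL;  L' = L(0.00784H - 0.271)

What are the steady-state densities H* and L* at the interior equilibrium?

From dL/dt = 0 with L > 0: 0.00784H* = 0.271, so H* = 34.6.
Substitute into dH/dt = 0: 0.391(1 - 34.6/95.3) = 0.0427L*.
The bracket is 0.637, giving L* = 0.249/0.0427 = 5.84.

H* ≈ 34.6, L* ≈ 5.84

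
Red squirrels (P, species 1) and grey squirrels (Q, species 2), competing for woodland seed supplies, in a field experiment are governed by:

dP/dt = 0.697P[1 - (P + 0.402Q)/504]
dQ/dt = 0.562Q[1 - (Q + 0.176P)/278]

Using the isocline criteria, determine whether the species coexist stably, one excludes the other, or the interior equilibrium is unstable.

stable coexistence

Compare the nullcline intercepts: K1/α12 = 504/0.402 = 1250 > K2 = 278; K2/α21 = 278/0.176 = 1580 > K1 = 504.
Since both inequalities hold, each species can invade when rare, so the interior equilibrium is stable.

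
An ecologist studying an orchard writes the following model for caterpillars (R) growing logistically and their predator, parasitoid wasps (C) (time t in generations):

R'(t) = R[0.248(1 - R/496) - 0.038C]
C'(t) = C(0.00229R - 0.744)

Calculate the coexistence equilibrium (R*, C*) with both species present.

R* ≈ 325, C* ≈ 2.25

From dC/dt = 0 with C > 0: 0.00229R* = 0.744, so R* = 325.
Substitute into dR/dt = 0: 0.248(1 - 325/496) = 0.038C*.
The bracket is 0.345, giving C* = 0.0856/0.038 = 2.25.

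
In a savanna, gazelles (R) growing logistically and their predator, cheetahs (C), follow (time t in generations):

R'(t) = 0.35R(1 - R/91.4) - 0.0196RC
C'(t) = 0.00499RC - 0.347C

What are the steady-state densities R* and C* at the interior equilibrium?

From dC/dt = 0 with C > 0: 0.00499R* = 0.347, so R* = 69.5.
Substitute into dR/dt = 0: 0.35(1 - 69.5/91.4) = 0.0196C*.
The bracket is 0.239, giving C* = 0.0837/0.0196 = 4.27.

R* ≈ 69.5, C* ≈ 4.27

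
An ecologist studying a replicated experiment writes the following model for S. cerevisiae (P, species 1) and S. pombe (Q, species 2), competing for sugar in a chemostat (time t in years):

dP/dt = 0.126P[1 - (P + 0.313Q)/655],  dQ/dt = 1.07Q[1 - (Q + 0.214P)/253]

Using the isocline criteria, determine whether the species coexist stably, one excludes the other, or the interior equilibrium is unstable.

stable coexistence

Compare the nullcline intercepts: K1/α12 = 655/0.313 = 2090 > K2 = 253; K2/α21 = 253/0.214 = 1180 > K1 = 655.
Since both inequalities hold, each species can invade when rare, so the interior equilibrium is stable.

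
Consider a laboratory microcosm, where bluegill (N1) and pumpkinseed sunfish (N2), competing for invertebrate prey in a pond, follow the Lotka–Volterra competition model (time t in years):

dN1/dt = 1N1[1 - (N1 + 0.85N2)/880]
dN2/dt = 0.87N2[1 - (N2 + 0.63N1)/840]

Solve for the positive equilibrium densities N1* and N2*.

Setting both brackets to zero gives the nullclines N1 + 0.85N2 = 880 and 0.63N1 + N2 = 840.
Substituting N2 = 840 - 0.63N1 into the first: N1(1 - 0.85·0.63) = 880 - 0.85·840.
So N1* = 166/0.465 = 357, and then N2* = 840 - 0.63·357 = 615.

N1* ≈ 357, N2* ≈ 615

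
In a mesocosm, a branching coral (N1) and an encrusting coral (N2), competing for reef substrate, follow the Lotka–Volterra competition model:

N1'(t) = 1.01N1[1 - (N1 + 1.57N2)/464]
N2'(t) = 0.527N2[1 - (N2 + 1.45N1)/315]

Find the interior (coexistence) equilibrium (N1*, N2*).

N1* ≈ 23.9, N2* ≈ 280

Setting both brackets to zero gives the nullclines N1 + 1.57N2 = 464 and 1.45N1 + N2 = 315.
Substituting N2 = 315 - 1.45N1 into the first: N1(1 - 1.57·1.45) = 464 - 1.57·315.
So N1* = -30.6/-1.28 = 23.9, and then N2* = 315 - 1.45·23.9 = 280.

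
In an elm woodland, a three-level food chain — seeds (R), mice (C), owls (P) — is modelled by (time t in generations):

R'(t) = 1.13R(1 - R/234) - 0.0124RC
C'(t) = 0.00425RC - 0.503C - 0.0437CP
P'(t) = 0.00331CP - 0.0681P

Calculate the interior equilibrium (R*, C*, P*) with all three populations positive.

From dP/dt = 0: 0.00331C* = 0.0681, so C* = 20.6.
From dR/dt = 0: 1.13(1 - R*/234) = 0.0124·20.6, giving R* = 234·(1 - 0.226) = 181.
From dC/dt = 0: 0.00425·181 - 0.503 = 0.0437P*, so P* = 0.267/0.0437 = 6.11.

R* ≈ 181, C* ≈ 20.6, P* ≈ 6.11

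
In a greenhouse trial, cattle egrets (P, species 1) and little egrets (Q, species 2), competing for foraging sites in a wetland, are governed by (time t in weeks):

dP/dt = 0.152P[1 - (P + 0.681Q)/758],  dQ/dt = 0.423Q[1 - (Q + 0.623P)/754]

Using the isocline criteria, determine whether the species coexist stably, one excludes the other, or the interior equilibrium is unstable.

stable coexistence

Compare the nullcline intercepts: K1/α12 = 758/0.681 = 1110 > K2 = 754; K2/α21 = 754/0.623 = 1210 > K1 = 758.
Since both inequalities hold, each species can invade when rare, so the interior equilibrium is stable.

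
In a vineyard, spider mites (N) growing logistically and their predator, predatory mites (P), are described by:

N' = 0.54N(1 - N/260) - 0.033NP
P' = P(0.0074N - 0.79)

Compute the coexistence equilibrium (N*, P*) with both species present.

N* ≈ 107, P* ≈ 9.64

From dP/dt = 0 with P > 0: 0.0074N* = 0.79, so N* = 107.
Substitute into dN/dt = 0: 0.54(1 - 107/260) = 0.033P*.
The bracket is 0.589, giving P* = 0.318/0.033 = 9.64.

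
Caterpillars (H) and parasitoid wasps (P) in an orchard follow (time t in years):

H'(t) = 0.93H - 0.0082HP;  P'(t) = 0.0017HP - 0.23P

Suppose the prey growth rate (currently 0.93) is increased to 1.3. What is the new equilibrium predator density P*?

At the interior fixed point, setting dH/dt = 0 with H > 0 fixes P* = (prey growth rate)/(HP coefficient) — independent of the other coefficients.
With the change, P* = 1.3/0.0082 = 159; it rises from 113.

P* ≈ 159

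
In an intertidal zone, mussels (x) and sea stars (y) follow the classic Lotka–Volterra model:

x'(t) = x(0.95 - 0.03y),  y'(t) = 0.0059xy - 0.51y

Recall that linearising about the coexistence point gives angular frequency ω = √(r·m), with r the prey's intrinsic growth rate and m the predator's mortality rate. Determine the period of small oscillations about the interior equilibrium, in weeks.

Here r = 0.95 and m = 0.51, so r·m = 0.484.
ω = √0.484 = 0.696 per week, hence T = 2π/ω ≈ 9.03 weeks.

T ≈ 9.03 weeks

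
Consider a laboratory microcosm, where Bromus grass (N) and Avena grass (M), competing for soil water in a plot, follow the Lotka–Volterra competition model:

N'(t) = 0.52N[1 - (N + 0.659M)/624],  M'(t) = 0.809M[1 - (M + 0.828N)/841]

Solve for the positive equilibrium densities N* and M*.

Setting both brackets to zero gives the nullclines N + 0.659M = 624 and 0.828N + M = 841.
Substituting M = 841 - 0.828N into the first: N(1 - 0.659·0.828) = 624 - 0.659·841.
So N* = 69.8/0.454 = 154, and then M* = 841 - 0.828·154 = 714.

N* ≈ 154, M* ≈ 714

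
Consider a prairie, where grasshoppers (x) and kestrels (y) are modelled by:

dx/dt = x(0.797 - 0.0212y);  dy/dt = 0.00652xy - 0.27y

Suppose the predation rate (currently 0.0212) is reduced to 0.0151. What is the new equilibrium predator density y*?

At the interior fixed point, setting dx/dt = 0 with x > 0 fixes y* = (prey growth rate)/(xy coefficient) — independent of the other coefficients.
With the change, y* = 0.797/0.0151 = 52.8; it rises from 37.6.

y* ≈ 52.8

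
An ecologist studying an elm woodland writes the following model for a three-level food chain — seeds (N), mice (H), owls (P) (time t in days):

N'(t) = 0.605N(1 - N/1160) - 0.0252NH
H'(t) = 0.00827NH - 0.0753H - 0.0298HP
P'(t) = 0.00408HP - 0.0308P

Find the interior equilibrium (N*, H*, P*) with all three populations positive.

From dP/dt = 0: 0.00408H* = 0.0308, so H* = 7.55.
From dN/dt = 0: 0.605(1 - N*/1160) = 0.0252·7.55, giving N* = 1160·(1 - 0.314) = 795.
From dH/dt = 0: 0.00827·795 - 0.0753 = 0.0298P*, so P* = 6.5/0.0298 = 218.

N* ≈ 795, H* ≈ 7.55, P* ≈ 218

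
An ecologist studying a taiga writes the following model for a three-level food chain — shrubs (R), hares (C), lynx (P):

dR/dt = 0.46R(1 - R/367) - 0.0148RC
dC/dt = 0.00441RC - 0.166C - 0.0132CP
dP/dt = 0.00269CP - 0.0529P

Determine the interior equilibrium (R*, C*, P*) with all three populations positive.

R* ≈ 135, C* ≈ 19.7, P* ≈ 32.5

From dP/dt = 0: 0.00269C* = 0.0529, so C* = 19.7.
From dR/dt = 0: 0.46(1 - R*/367) = 0.0148·19.7, giving R* = 367·(1 - 0.633) = 135.
From dC/dt = 0: 0.00441·135 - 0.166 = 0.0132P*, so P* = 0.428/0.0132 = 32.5.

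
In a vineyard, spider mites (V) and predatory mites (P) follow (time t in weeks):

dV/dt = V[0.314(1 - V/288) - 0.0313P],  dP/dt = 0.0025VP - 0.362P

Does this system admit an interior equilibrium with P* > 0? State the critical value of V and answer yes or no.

Threshold V = 145; K > 145, so yes, the predator persists.

The predator equation gives dP/dt > 0 only when V > 0.362/0.0025 = 145.
Without the predator, V → K = 288. Since 288 > 145, the predator can invade and persist.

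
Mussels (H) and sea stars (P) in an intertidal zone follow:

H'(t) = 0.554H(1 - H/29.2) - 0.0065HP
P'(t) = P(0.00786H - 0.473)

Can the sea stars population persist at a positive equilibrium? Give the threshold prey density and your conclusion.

The predator equation gives dP/dt > 0 only when H > 0.473/0.00786 = 60.2.
Without the predator, H → K = 29.2. Since 29.2 < 60.2, the predator cannot invade.

Threshold H = 60.2; K < 60.2, so no, the predator goes extinct.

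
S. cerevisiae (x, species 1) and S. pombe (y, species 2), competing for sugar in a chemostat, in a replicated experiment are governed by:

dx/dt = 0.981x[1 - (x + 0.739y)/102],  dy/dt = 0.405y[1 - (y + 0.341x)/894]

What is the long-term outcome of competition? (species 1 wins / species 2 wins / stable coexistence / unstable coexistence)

species 2 excludes species 1

Compare the nullcline intercepts: K1/α12 = 102/0.739 = 138 < K2 = 894; K2/α21 = 894/0.341 = 2620 > K1 = 102.
Since the inequalities point opposite ways, species 2 can invade but species 1 cannot.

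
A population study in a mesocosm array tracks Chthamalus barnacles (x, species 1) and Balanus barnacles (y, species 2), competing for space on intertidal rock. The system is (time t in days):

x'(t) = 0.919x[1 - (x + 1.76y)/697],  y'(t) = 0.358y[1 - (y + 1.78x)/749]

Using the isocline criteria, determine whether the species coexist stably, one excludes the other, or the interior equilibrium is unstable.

Compare the nullcline intercepts: K1/α12 = 697/1.76 = 396 < K2 = 749; K2/α21 = 749/1.78 = 421 < K1 = 697.
Since both are reversed, neither can invade when rare; the interior point is a saddle.

unstable coexistence (outcome depends on initial conditions)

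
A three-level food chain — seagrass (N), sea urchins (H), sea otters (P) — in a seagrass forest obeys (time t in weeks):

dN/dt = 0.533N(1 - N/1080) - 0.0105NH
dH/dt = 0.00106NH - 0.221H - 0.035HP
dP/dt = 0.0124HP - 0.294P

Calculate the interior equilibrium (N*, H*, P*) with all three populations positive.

N* ≈ 576, H* ≈ 23.7, P* ≈ 11.1

From dP/dt = 0: 0.0124H* = 0.294, so H* = 23.7.
From dN/dt = 0: 0.533(1 - N*/1080) = 0.0105·23.7, giving N* = 1080·(1 - 0.467) = 576.
From dH/dt = 0: 0.00106·576 - 0.221 = 0.035P*, so P* = 0.389/0.035 = 11.1.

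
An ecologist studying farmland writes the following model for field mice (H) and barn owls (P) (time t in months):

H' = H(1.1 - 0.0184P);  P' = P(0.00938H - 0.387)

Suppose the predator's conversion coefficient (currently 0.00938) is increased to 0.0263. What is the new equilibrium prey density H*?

At the interior fixed point, setting dP/dt = 0 with P > 0 fixes H* = (predator death rate)/(HP coefficient) — independent of the other coefficients.
With the change, H* = 0.387/0.0263 = 14.7; it falls from 41.3.

H* ≈ 14.7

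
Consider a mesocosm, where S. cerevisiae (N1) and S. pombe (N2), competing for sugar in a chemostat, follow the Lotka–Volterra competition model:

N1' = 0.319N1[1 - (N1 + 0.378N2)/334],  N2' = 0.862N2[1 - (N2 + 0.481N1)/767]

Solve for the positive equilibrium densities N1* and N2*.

Setting both brackets to zero gives the nullclines N1 + 0.378N2 = 334 and 0.481N1 + N2 = 767.
Substituting N2 = 767 - 0.481N1 into the first: N1(1 - 0.378·0.481) = 334 - 0.378·767.
So N1* = 44.1/0.818 = 53.9, and then N2* = 767 - 0.481·53.9 = 741.

N1* ≈ 53.9, N2* ≈ 741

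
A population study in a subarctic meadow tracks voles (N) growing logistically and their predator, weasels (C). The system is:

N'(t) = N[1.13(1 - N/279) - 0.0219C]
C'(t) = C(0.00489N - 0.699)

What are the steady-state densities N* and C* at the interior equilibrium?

From dC/dt = 0 with C > 0: 0.00489N* = 0.699, so N* = 143.
Substitute into dN/dt = 0: 1.13(1 - 143/279) = 0.0219C*.
The bracket is 0.488, giving C* = 0.551/0.0219 = 25.2.

N* ≈ 143, C* ≈ 25.2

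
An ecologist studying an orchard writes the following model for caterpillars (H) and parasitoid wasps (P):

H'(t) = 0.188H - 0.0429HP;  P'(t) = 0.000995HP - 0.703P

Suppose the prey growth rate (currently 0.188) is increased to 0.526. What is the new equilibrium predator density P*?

At the interior fixed point, setting dH/dt = 0 with H > 0 fixes P* = (prey growth rate)/(HP coefficient) — independent of the other coefficients.
With the change, P* = 0.526/0.0429 = 12.3; it rises from 4.38.

P* ≈ 12.3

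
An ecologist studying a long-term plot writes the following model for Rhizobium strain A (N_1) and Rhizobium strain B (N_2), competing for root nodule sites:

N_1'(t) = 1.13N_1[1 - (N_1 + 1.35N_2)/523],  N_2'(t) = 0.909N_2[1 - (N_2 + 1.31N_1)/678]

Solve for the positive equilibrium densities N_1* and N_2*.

Setting both brackets to zero gives the nullclines N_1 + 1.35N_2 = 523 and 1.31N_1 + N_2 = 678.
Substituting N_2 = 678 - 1.31N_1 into the first: N_1(1 - 1.35·1.31) = 523 - 1.35·678.
So N_1* = -392/-0.769 = 510, and then N_2* = 678 - 1.31·510 = 9.28.

N_1* ≈ 510, N_2* ≈ 9.28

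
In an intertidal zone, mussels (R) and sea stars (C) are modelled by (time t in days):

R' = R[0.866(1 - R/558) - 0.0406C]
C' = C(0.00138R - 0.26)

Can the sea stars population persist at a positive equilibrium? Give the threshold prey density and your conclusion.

The predator equation gives dC/dt > 0 only when R > 0.26/0.00138 = 188.
Without the predator, R → K = 558. Since 558 > 188, the predator can invade and persist.

Threshold R = 188; K > 188, so yes, the predator persists.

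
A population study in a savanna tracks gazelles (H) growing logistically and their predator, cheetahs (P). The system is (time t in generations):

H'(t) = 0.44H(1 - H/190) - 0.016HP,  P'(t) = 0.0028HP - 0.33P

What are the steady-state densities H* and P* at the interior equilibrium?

H* ≈ 118, P* ≈ 10.4

From dP/dt = 0 with P > 0: 0.0028H* = 0.33, so H* = 118.
Substitute into dH/dt = 0: 0.44(1 - 118/190) = 0.016P*.
The bracket is 0.38, giving P* = 0.167/0.016 = 10.4.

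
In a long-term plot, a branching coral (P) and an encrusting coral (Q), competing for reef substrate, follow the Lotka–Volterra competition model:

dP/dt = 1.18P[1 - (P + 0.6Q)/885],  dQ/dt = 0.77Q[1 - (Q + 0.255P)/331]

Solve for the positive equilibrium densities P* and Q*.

Setting both brackets to zero gives the nullclines P + 0.6Q = 885 and 0.255P + Q = 331.
Substituting Q = 331 - 0.255P into the first: P(1 - 0.6·0.255) = 885 - 0.6·331.
So P* = 686/0.847 = 810, and then Q* = 331 - 0.255·810 = 124.

P* ≈ 810, Q* ≈ 124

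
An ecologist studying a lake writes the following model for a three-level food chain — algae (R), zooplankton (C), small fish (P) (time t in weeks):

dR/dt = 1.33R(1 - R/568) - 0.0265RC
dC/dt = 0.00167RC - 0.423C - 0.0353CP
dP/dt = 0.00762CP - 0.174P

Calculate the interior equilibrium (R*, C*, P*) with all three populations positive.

R* ≈ 310, C* ≈ 22.8, P* ≈ 2.66

From dP/dt = 0: 0.00762C* = 0.174, so C* = 22.8.
From dR/dt = 0: 1.33(1 - R*/568) = 0.0265·22.8, giving R* = 568·(1 - 0.455) = 310.
From dC/dt = 0: 0.00167·310 - 0.423 = 0.0353P*, so P* = 0.094/0.0353 = 2.66.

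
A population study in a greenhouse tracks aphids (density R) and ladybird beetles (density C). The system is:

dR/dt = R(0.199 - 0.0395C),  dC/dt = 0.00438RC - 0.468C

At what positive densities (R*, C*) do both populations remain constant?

R* ≈ 107, C* ≈ 5.04

Set dC/dt = 0 with C > 0: 0.00438R - 0.468 = 0, so R* = 0.468/0.00438 = 107.
Set dR/dt = 0 with R > 0: 0.199 - 0.0395C = 0, so C* = 0.199/0.0395 = 5.04.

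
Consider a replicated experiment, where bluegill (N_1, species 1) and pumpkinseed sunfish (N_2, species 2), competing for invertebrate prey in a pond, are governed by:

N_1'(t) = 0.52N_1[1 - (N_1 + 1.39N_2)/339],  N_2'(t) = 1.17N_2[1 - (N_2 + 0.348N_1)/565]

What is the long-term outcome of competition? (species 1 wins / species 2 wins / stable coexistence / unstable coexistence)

species 2 excludes species 1

Compare the nullcline intercepts: K1/α12 = 339/1.39 = 244 < K2 = 565; K2/α21 = 565/0.348 = 1620 > K1 = 339.
Since the inequalities point opposite ways, species 2 can invade but species 1 cannot.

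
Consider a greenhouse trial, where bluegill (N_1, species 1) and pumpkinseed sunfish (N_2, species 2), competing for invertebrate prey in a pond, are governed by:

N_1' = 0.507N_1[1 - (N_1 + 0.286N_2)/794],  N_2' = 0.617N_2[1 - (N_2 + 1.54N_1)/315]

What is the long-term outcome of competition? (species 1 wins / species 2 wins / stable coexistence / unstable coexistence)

species 1 excludes species 2

Compare the nullcline intercepts: K1/α12 = 794/0.286 = 2780 > K2 = 315; K2/α21 = 315/1.54 = 205 < K1 = 794.
Since the inequalities point opposite ways, species 1 can invade but species 2 cannot.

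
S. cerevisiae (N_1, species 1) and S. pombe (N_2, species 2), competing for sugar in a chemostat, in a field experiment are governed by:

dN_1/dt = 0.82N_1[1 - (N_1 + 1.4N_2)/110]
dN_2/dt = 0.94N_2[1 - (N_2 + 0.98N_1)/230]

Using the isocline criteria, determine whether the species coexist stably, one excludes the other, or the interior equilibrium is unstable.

species 2 excludes species 1

Compare the nullcline intercepts: K1/α12 = 110/1.4 = 78.6 < K2 = 230; K2/α21 = 230/0.98 = 235 > K1 = 110.
Since the inequalities point opposite ways, species 2 can invade but species 1 cannot.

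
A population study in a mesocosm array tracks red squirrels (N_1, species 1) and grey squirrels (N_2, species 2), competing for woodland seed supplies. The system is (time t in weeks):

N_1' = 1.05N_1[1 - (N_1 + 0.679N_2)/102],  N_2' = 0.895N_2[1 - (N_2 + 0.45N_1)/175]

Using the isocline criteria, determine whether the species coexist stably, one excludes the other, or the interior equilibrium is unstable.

species 2 excludes species 1

Compare the nullcline intercepts: K1/α12 = 102/0.679 = 150 < K2 = 175; K2/α21 = 175/0.45 = 389 > K1 = 102.
Since the inequalities point opposite ways, species 2 can invade but species 1 cannot.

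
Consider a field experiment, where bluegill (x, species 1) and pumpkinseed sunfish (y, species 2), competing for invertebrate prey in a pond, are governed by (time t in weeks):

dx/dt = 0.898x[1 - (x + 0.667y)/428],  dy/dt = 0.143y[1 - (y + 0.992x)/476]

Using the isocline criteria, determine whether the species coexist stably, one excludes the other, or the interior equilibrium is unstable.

Compare the nullcline intercepts: K1/α12 = 428/0.667 = 642 > K2 = 476; K2/α21 = 476/0.992 = 480 > K1 = 428.
Since both inequalities hold, each species can invade when rare, so the interior equilibrium is stable.

stable coexistence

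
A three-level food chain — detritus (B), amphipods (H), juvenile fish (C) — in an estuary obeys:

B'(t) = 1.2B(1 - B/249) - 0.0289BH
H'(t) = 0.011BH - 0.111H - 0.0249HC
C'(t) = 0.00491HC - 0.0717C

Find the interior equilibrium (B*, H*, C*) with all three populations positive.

B* ≈ 161, H* ≈ 14.6, C* ≈ 66.9

From dC/dt = 0: 0.00491H* = 0.0717, so H* = 14.6.
From dB/dt = 0: 1.2(1 - B*/249) = 0.0289·14.6, giving B* = 249·(1 - 0.352) = 161.
From dH/dt = 0: 0.011·161 - 0.111 = 0.0249C*, so C* = 1.66/0.0249 = 66.9.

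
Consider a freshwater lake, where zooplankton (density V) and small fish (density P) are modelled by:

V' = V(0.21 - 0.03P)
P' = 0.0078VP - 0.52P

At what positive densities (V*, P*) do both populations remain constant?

V* ≈ 66.7, P* ≈ 7

Set dP/dt = 0 with P > 0: 0.0078V - 0.52 = 0, so V* = 0.52/0.0078 = 66.7.
Set dV/dt = 0 with V > 0: 0.21 - 0.03P = 0, so P* = 0.21/0.03 = 7.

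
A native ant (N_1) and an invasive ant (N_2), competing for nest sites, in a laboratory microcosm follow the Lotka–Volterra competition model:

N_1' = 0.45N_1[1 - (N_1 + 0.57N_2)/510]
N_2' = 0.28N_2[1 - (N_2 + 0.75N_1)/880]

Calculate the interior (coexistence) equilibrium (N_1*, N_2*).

N_1* ≈ 14.7, N_2* ≈ 869

Setting both brackets to zero gives the nullclines N_1 + 0.57N_2 = 510 and 0.75N_1 + N_2 = 880.
Substituting N_2 = 880 - 0.75N_1 into the first: N_1(1 - 0.57·0.75) = 510 - 0.57·880.
So N_1* = 8.4/0.573 = 14.7, and then N_2* = 880 - 0.75·14.7 = 869.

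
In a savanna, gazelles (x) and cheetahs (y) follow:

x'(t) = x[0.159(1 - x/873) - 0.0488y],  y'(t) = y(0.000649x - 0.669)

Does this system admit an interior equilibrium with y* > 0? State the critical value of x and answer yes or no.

Threshold x = 1030; K < 1030, so no, the predator goes extinct.

The predator equation gives dy/dt > 0 only when x > 0.669/0.000649 = 1030.
Without the predator, x → K = 873. Since 873 < 1030, the predator cannot invade.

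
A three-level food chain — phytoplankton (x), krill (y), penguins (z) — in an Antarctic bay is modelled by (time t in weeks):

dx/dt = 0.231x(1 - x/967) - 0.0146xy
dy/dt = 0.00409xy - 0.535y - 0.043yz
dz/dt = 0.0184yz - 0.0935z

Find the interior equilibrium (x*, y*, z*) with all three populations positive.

x* ≈ 656, y* ≈ 5.08, z* ≈ 50

From dz/dt = 0: 0.0184y* = 0.0935, so y* = 5.08.
From dx/dt = 0: 0.231(1 - x*/967) = 0.0146·5.08, giving x* = 967·(1 - 0.321) = 656.
From dy/dt = 0: 0.00409·656 - 0.535 = 0.043z*, so z* = 2.15/0.043 = 50.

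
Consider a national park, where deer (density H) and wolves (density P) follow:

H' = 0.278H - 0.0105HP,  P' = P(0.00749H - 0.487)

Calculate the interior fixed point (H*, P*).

Set dP/dt = 0 with P > 0: 0.00749H - 0.487 = 0, so H* = 0.487/0.00749 = 65.
Set dH/dt = 0 with H > 0: 0.278 - 0.0105P = 0, so P* = 0.278/0.0105 = 26.5.

H* ≈ 65, P* ≈ 26.5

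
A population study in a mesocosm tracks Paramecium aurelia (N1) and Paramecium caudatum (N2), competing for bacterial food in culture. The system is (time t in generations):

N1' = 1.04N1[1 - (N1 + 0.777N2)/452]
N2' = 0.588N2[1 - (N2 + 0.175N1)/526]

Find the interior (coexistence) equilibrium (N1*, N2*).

N1* ≈ 50.1, N2* ≈ 517

Setting both brackets to zero gives the nullclines N1 + 0.777N2 = 452 and 0.175N1 + N2 = 526.
Substituting N2 = 526 - 0.175N1 into the first: N1(1 - 0.777·0.175) = 452 - 0.777·526.
So N1* = 43.3/0.864 = 50.1, and then N2* = 526 - 0.175·50.1 = 517.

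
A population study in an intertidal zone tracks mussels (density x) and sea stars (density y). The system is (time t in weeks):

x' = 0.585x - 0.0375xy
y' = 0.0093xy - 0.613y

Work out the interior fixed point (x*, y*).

Set dy/dt = 0 with y > 0: 0.0093x - 0.613 = 0, so x* = 0.613/0.0093 = 65.9.
Set dx/dt = 0 with x > 0: 0.585 - 0.0375y = 0, so y* = 0.585/0.0375 = 15.6.

x* ≈ 65.9, y* ≈ 15.6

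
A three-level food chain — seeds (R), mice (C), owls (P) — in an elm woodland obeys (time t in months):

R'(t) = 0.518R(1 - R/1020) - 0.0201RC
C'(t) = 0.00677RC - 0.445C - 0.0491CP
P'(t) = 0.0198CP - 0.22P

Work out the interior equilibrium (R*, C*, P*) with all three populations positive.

From dP/dt = 0: 0.0198C* = 0.22, so C* = 11.1.
From dR/dt = 0: 0.518(1 - R*/1020) = 0.0201·11.1, giving R* = 1020·(1 - 0.431) = 580.
From dC/dt = 0: 0.00677·580 - 0.445 = 0.0491P*, so P* = 3.48/0.0491 = 70.9.

R* ≈ 580, C* ≈ 11.1, P* ≈ 70.9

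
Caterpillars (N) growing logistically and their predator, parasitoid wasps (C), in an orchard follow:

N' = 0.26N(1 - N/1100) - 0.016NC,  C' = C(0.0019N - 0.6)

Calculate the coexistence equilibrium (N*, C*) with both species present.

N* ≈ 316, C* ≈ 11.6

From dC/dt = 0 with C > 0: 0.0019N* = 0.6, so N* = 316.
Substitute into dN/dt = 0: 0.26(1 - 316/1100) = 0.016C*.
The bracket is 0.713, giving C* = 0.185/0.016 = 11.6.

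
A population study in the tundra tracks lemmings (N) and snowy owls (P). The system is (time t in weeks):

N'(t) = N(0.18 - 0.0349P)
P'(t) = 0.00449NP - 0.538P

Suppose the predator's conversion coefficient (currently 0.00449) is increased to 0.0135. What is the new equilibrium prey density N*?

N* ≈ 39.9

At the interior fixed point, setting dP/dt = 0 with P > 0 fixes N* = (predator death rate)/(NP coefficient) — independent of the other coefficients.
With the change, N* = 0.538/0.0135 = 39.9; it falls from 120.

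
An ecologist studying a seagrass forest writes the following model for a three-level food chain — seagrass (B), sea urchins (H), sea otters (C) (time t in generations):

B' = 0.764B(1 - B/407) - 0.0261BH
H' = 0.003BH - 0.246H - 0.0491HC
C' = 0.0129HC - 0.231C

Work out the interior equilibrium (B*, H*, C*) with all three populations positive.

B* ≈ 158, H* ≈ 17.9, C* ≈ 4.64

From dC/dt = 0: 0.0129H* = 0.231, so H* = 17.9.
From dB/dt = 0: 0.764(1 - B*/407) = 0.0261·17.9, giving B* = 407·(1 - 0.612) = 158.
From dH/dt = 0: 0.003·158 - 0.246 = 0.0491C*, so C* = 0.228/0.0491 = 4.64.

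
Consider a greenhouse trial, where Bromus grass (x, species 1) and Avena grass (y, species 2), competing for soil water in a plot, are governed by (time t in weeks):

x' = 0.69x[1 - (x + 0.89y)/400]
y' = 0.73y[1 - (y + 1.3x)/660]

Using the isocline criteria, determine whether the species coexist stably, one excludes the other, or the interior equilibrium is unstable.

Compare the nullcline intercepts: K1/α12 = 400/0.89 = 449 < K2 = 660; K2/α21 = 660/1.3 = 508 > K1 = 400.
Since the inequalities point opposite ways, species 2 can invade but species 1 cannot.

species 2 excludes species 1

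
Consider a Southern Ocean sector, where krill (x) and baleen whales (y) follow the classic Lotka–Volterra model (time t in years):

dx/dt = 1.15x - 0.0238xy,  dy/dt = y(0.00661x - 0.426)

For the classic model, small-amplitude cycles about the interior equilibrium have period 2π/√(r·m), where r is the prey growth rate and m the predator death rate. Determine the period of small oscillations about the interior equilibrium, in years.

Here r = 1.15 and m = 0.426, so r·m = 0.49.
ω = √0.49 = 0.7 per year, hence T = 2π/ω ≈ 8.98 years.

T ≈ 8.98 years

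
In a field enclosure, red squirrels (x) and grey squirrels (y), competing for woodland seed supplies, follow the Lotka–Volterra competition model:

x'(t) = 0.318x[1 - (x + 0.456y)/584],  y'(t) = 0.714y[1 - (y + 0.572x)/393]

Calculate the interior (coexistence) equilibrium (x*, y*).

Setting both brackets to zero gives the nullclines x + 0.456y = 584 and 0.572x + y = 393.
Substituting y = 393 - 0.572x into the first: x(1 - 0.456·0.572) = 584 - 0.456·393.
So x* = 405/0.739 = 548, and then y* = 393 - 0.572·548 = 79.8.

x* ≈ 548, y* ≈ 79.8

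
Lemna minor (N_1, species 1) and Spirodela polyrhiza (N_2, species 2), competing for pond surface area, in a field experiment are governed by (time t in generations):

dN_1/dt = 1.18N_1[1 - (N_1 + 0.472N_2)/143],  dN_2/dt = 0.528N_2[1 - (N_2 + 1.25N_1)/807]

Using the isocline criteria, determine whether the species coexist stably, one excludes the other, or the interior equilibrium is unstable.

Compare the nullcline intercepts: K1/α12 = 143/0.472 = 303 < K2 = 807; K2/α21 = 807/1.25 = 646 > K1 = 143.
Since the inequalities point opposite ways, species 2 can invade but species 1 cannot.

species 2 excludes species 1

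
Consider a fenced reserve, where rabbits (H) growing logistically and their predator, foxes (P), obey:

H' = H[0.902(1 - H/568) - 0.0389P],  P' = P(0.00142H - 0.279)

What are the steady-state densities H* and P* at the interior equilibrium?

H* ≈ 196, P* ≈ 15.2

From dP/dt = 0 with P > 0: 0.00142H* = 0.279, so H* = 196.
Substitute into dH/dt = 0: 0.902(1 - 196/568) = 0.0389P*.
The bracket is 0.654, giving P* = 0.59/0.0389 = 15.2.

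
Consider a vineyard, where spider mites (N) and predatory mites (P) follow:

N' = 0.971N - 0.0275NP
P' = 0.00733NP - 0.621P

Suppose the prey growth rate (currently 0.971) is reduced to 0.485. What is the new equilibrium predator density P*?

P* ≈ 17.6

At the interior fixed point, setting dN/dt = 0 with N > 0 fixes P* = (prey growth rate)/(NP coefficient) — independent of the other coefficients.
With the change, P* = 0.485/0.0275 = 17.6; it falls from 35.3.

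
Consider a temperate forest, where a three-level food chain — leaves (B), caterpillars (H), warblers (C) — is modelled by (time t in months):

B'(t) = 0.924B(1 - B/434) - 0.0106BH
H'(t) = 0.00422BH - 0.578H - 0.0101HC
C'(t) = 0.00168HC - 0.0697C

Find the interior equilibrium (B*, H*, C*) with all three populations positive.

B* ≈ 227, H* ≈ 41.5, C* ≈ 37.8

From dC/dt = 0: 0.00168H* = 0.0697, so H* = 41.5.
From dB/dt = 0: 0.924(1 - B*/434) = 0.0106·41.5, giving B* = 434·(1 - 0.476) = 227.
From dH/dt = 0: 0.00422·227 - 0.578 = 0.0101C*, so C* = 0.382/0.0101 = 37.8.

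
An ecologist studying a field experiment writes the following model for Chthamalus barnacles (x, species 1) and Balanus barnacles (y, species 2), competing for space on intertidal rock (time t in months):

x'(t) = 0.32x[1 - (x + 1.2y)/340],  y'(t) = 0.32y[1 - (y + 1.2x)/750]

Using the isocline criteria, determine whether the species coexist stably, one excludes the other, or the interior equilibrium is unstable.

species 2 excludes species 1

Compare the nullcline intercepts: K1/α12 = 340/1.2 = 283 < K2 = 750; K2/α21 = 750/1.2 = 625 > K1 = 340.
Since the inequalities point opposite ways, species 2 can invade but species 1 cannot.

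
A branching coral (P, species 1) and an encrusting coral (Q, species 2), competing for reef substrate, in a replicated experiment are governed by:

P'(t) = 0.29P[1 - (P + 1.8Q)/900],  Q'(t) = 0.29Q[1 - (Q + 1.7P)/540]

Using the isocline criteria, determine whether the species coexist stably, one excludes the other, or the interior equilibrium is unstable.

Compare the nullcline intercepts: K1/α12 = 900/1.8 = 500 < K2 = 540; K2/α21 = 540/1.7 = 318 < K1 = 900.
Since both are reversed, neither can invade when rare; the interior point is a saddle.

unstable coexistence (outcome depends on initial conditions)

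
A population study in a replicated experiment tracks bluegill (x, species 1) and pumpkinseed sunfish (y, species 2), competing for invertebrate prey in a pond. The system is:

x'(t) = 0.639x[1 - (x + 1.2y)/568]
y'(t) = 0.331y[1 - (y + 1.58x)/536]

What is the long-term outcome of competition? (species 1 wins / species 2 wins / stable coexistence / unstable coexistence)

unstable coexistence (outcome depends on initial conditions)

Compare the nullcline intercepts: K1/α12 = 568/1.2 = 473 < K2 = 536; K2/α21 = 536/1.58 = 339 < K1 = 568.
Since both are reversed, neither can invade when rare; the interior point is a saddle.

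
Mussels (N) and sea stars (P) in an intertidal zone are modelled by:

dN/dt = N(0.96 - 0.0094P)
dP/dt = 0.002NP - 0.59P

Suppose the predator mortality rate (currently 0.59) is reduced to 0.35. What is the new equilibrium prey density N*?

N* ≈ 175

At the interior fixed point, setting dP/dt = 0 with P > 0 fixes N* = (predator death rate)/(NP coefficient) — independent of the other coefficients.
With the change, N* = 0.35/0.002 = 175; it falls from 295.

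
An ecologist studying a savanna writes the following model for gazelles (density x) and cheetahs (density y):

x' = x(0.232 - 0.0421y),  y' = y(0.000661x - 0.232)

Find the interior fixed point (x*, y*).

Set dy/dt = 0 with y > 0: 0.000661x - 0.232 = 0, so x* = 0.232/0.000661 = 351.
Set dx/dt = 0 with x > 0: 0.232 - 0.0421y = 0, so y* = 0.232/0.0421 = 5.51.

x* ≈ 351, y* ≈ 5.51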